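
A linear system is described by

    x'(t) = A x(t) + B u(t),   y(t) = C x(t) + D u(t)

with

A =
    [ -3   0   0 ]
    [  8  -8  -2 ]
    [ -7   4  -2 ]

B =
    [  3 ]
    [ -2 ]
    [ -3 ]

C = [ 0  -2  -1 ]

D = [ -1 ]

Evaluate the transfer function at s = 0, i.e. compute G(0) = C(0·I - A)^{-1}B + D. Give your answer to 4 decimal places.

-1.3333

G(0) = C(-A)^{-1}B + D = -C A^{-1} B + D.
det A = -72, so A^{-1} = (1/-72)·adj(A) = [[-1/3, 0, 0], [-5/12, -1/12, 1/12], [1/3, -1/6, -1/3]]
A^{-1} B = [-1, -4/3, 7/3]^T
C A^{-1} B = 1/3
G(0) = D - C A^{-1} B = -1 - (1/3) = -4/3 ≈ -1.3333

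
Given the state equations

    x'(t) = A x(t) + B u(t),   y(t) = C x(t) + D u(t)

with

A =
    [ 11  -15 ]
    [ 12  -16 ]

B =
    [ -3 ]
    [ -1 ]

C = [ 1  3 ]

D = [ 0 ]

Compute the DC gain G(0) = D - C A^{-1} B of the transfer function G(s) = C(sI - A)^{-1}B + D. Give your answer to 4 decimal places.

G(0) = C(-A)^{-1}B + D = -C A^{-1} B + D.
det A = 4, so A^{-1} = (1/4)·adj(A) = [[-4, 15/4], [-3, 11/4]]
A^{-1} B = [33/4, 25/4]^T
C A^{-1} B = 27
G(0) = D - C A^{-1} B = 0 - (27) = -27

-27.0000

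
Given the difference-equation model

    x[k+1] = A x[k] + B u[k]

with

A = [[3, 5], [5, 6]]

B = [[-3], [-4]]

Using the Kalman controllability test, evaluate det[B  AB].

AB = [[-29], [-39]]
Controllability matrix C = [B  AB] = [[-3, -29], [-4, -39]]
det(C) = (-3)·(-39) - (-29)·(-4) = 117 - 116 = 1
Since det(C) ≠ 0, rank(C) = 2 and the system is completely controllable.

1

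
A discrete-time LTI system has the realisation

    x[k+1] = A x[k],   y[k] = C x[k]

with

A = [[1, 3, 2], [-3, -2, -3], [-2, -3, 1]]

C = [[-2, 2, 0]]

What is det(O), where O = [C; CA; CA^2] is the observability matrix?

CA = [[-8, -10, -10]]
CA^2 = [[42, 26, 4]]
Observability matrix O = [C; CA; CA^2] = [[-2, 2, 0], [-8, -10, -10], [42, 26, 4]]
Expanding along the first row, det(O) = (-2)·((-10)·4 - (-10)·26) - 2·((-8)·4 - (-10)·42) + 0·((-8)·26 - (-10)·42) = (-2)·220 - 2·388 + 0·212 = -1216
Since det(O) ≠ 0, rank(O) = 3 and the system is completely observable.

-1216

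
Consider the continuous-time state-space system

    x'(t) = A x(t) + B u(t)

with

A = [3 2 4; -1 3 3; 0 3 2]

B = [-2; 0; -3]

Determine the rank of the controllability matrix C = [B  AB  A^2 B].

AB = [[-18], [-7], [-6]]
A^2B = [[-92], [-21], [-33]]
Controllability matrix C = [B  AB  A^2B] = [[-2, -18, -92], [0, -7, -21], [-3, -6, -33]]
det(C) = (-2)·((-7)·(-33) - (-21)·(-6)) - (-18)·(0·(-33) - (-21)·(-3)) + (-92)·(0·(-6) - (-7)·(-3)) = (-2)·105 - (-18)·(-63) + (-92)·(-21) = 588 ≠ 0, so rank(C) = 3.
rank(C) = 3 = n, so the pair (A, B) is completely controllable.

3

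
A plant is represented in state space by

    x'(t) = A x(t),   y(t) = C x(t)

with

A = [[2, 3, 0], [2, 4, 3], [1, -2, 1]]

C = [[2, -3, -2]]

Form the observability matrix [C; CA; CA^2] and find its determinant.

CA = [[-4, -2, -11]]
CA^2 = [[-23, 2, -17]]
Observability matrix O = [C; CA; CA^2] = [[2, -3, -2], [-4, -2, -11], [-23, 2, -17]]
Expanding along the first row, det(O) = 2·((-2)·(-17) - (-11)·2) - (-3)·((-4)·(-17) - (-11)·(-23)) + (-2)·((-4)·2 - (-2)·(-23)) = 2·56 - (-3)·(-185) + (-2)·(-54) = -335
Since det(O) ≠ 0, rank(O) = 3 and the system is completely observable.

-335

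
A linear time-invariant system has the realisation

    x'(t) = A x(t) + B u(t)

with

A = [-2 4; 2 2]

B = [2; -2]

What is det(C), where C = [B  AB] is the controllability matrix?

-24

AB = [[-12], [0]]
Controllability matrix C = [B  AB] = [[2, -12], [-2, 0]]
det(C) = 2·0 - (-12)·(-2) = 0 - 24 = -24
Since det(C) ≠ 0, rank(C) = 2 and the system is completely controllable.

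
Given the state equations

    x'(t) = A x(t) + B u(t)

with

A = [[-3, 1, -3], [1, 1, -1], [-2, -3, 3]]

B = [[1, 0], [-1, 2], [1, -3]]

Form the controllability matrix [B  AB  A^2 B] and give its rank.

3

AB = [[-7, 11], [-1, 5], [4, -15]]
A^2B = [[8, 17], [-12, 31], [29, -82]]
Controllability matrix C = [B  AB  A^2B] = [[1, 0, -7, 11, 8, 17], [-1, 2, -1, 5, -12, 31], [1, -3, 4, -15, 29, -82]]
Take the 3×3 submatrix of C formed by columns 1, 2, 3: [[1, 0, -7], [-1, 2, -1], [1, -3, 4]]. Its determinant is 1·(2·4 - (-1)·(-3)) - 0·((-1)·4 - (-1)·1) + (-7)·((-1)·(-3) - 2·1) = 1·5 - 0·(-3) + (-7)·1 = -2 ≠ 0.
So rank(C) ≥ 3; since C has 3 rows, rank(C) = 3.
rank(C) = 3 = n, so the pair (A, B) is completely controllable.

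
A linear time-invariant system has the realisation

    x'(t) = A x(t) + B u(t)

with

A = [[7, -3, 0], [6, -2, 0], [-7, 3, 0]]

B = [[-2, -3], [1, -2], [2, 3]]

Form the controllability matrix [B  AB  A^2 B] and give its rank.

2

AB = [[-17, -15], [-14, -14], [17, 15]]
A^2B = [[-77, -63], [-74, -62], [77, 63]]
Controllability matrix C = [B  AB  A^2B] = [[-2, -3, -17, -15, -77, -63], [1, -2, -14, -14, -74, -62], [2, 3, 17, 15, 77, 63]]
The rows r1, r2, r3 of C are linearly dependent: r1 + r3 = 0 (check each entry), so rank(C) ≤ 2.
The 2×2 minor from rows 1, 2, columns 1, 2 is (-2)·(-2) - (-3)·1 = 4 - (-3) = 7 ≠ 0, so rank(C) = 2.
rank(C) = 2 < n = 3, so the pair (A, B) is not completely controllable.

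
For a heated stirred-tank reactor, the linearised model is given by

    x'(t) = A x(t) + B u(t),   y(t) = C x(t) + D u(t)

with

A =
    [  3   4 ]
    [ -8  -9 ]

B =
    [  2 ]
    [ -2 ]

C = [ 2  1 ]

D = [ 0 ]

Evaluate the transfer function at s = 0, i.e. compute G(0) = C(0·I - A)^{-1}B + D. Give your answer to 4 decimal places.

G(0) = C(-A)^{-1}B + D = -C A^{-1} B + D.
det A = 5, so A^{-1} = (1/5)·adj(A) = [[-9/5, -4/5], [8/5, 3/5]]
A^{-1} B = [-2, 2]^T
C A^{-1} B = -2
G(0) = D - C A^{-1} B = 0 - (-2) = 2

2.0000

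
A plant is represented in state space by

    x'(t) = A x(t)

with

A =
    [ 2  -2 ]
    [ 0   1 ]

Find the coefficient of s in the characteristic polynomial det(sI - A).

-3

For a 2×2 matrix, det(sI - A) = s^2 - (tr A)s + det A.
tr A = 3, det A = 2.
So p(s) = s^2 - 3s + 2.
The coefficient of s is -3.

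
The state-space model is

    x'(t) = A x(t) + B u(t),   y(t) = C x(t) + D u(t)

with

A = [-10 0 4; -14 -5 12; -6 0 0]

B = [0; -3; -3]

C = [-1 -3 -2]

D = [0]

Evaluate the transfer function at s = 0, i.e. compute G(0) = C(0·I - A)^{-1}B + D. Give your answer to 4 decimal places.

9.6000

G(0) = C(-A)^{-1}B + D = -C A^{-1} B + D.
det A = -120, so A^{-1} = (1/-120)·adj(A) = [[0, 0, -1/6], [3/5, -1/5, -8/15], [1/4, 0, -5/12]]
A^{-1} B = [1/2, 11/5, 5/4]^T
C A^{-1} B = -48/5
G(0) = D - C A^{-1} B = 0 - (-48/5) = 48/5 ≈ 9.6000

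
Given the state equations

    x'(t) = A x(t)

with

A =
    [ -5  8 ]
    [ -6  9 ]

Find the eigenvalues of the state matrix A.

det(sI - A) = s^2 - (tr A)s + det A, with tr A = (-5) + 9 = 4 and det A = (-5)·9 - 8·(-6) = -45 - (-48) = 3.
So p(s) = det(sI - A) = s^2 - 4s + 3.
Factor s^2 - 4s + 3: two numbers with sum 4 and product 3 are 3 and 1, so s^2 - 4s + 3 = (s - 3)(s - 1).
Hence p(s) = (s - 3) (s - 1), with roots 1, 3.
At least one eigenvalue has non-negative real part, so the system is not asymptotically stable.

1, 3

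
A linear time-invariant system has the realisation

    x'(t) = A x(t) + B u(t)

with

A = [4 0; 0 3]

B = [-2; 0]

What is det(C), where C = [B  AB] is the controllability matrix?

AB = [[-8], [0]]
Controllability matrix C = [B  AB] = [[-2, -8], [0, 0]]
det(C) = (-2)·0 - (-8)·0 = 0 - 0 = 0
Since det(C) = 0, rank(C) < 2 and the system is not completely controllable.

0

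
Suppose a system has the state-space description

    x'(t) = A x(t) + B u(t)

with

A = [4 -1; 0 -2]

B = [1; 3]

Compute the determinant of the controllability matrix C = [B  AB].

-9

AB = [[1], [-6]]
Controllability matrix C = [B  AB] = [[1, 1], [3, -6]]
det(C) = 1·(-6) - 1·3 = -6 - 3 = -9
Since det(C) ≠ 0, rank(C) = 2 and the system is completely controllable.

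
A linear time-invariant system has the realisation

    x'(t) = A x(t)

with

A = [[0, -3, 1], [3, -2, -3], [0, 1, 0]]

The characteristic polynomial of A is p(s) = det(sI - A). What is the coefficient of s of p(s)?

12

Expand det(sI - A) for the 3×3 matrix.
p(s) = s^3 + 2s^2 + 12s - 3.
(Check: constant term = det(-A) = (-1)^3 det A = -3; coefficient of s^2 = -tr A = 2.)
The coefficient of s is 12.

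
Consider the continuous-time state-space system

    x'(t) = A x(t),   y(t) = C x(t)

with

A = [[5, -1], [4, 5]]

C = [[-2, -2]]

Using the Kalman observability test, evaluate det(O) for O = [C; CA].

-20

CA = [[-18, -8]]
Observability matrix O = [C; CA] = [[-2, -2], [-18, -8]]
det(O) = (-2)·(-8) - (-2)·(-18) = 16 - 36 = -20
Since det(O) ≠ 0, rank(O) = 2 and the system is completely observable.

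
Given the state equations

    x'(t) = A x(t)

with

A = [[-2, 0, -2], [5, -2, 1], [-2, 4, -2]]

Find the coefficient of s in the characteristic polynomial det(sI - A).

4

Expand det(sI - A) for the 3×3 matrix.
p(s) = s^3 + 6s^2 + 4s + 32.
(Check: constant term = det(-A) = (-1)^3 det A = 32; coefficient of s^2 = -tr A = 6.)
The coefficient of s is 4.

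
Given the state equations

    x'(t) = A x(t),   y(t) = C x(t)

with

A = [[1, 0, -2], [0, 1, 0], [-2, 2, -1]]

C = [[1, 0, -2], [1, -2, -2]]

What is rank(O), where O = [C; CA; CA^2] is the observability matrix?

3

CA = [[5, -4, 0], [5, -6, 0]]
CA^2 = [[5, -4, -10], [5, -6, -10]]
Observability matrix O = [C; CA; CA^2] = [[1, 0, -2], [1, -2, -2], [5, -4, 0], [5, -6, 0], [5, -4, -10], [5, -6, -10]]
Take the 3×3 submatrix of O formed by rows 1, 2, 3: [[1, 0, -2], [1, -2, -2], [5, -4, 0]]. Its determinant is 1·((-2)·0 - (-2)·(-4)) - 0·(1·0 - (-2)·5) + (-2)·(1·(-4) - (-2)·5) = 1·(-8) - 0·10 + (-2)·6 = -20 ≠ 0.
So rank(O) ≥ 3; since O has 3 columns, rank(O) = 3.
rank(O) = 3 = n, so the pair (A, C) is completely observable.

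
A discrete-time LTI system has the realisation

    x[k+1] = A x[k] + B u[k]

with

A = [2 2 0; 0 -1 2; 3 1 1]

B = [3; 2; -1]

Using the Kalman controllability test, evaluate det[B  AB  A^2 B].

AB = [[10], [-4], [10]]
A^2B = [[12], [24], [36]]
Controllability matrix C = [B  AB  A^2B] = [[3, 10, 12], [2, -4, 24], [-1, 10, 36]]
Expanding along the first row, det(C) = 3·((-4)·36 - 24·10) - 10·(2·36 - 24·(-1)) + 12·(2·10 - (-4)·(-1)) = 3·(-384) - 10·96 + 12·16 = -1920
Since det(C) ≠ 0, rank(C) = 3 and the system is completely controllable.

-1920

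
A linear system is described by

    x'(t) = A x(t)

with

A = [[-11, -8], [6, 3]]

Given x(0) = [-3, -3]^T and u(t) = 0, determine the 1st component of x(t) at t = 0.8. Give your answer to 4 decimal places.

1.4655

det(sI - A) = s^2 - (tr A)s + det A, with tr A = (-11) + 3 = -8 and det A = (-11)·3 - (-8)·6 = -33 - (-48) = 15.
So p(s) = det(sI - A) = s^2 + 8s + 15.
Factor s^2 + 8s + 15: two numbers with sum -8 and product 15 are -3 and -5, so s^2 + 8s + 15 = (s + 3)(s + 5).
Hence p(s) = (s + 3) (s + 5), with roots -5, -3.
The eigenvalues -5, -3 are distinct and real, so A is diagonalisable and x(t) = e^{At} x(0) = V diag(e^{λ_i t}) V^{-1} x(0), where the columns of V are the eigenvectors.
λ = -5: A - (-5)I = [[-6, -8], [6, 8]]. Row 1 gives (-6)·v1 + (-8)·v2 = 0, so take v_1 = [4, -3]^T.
λ = -3: A - (-3)I = [[-8, -8], [6, 6]]. Row 1 gives (-8)·v1 + (-8)·v2 = 0, so take v_2 = [-1, 1]^T.
V = [v_1 v_2] = [[4, -1], [-3, 1]] has det V = 1, so V^{-1} = adj(V)/det V = [[1, 1], [3, 4]].
Modal coordinates z(0) = V^{-1} x(0): 1·(-3) + 1·(-3) = -6; 3·(-3) + 4·(-3) = -21; so z(0) = [-6, -21]^T.
x_1(t) = Σ_i (v_i)_1 · z_i(0) · e^{λ_i t} (row 1 of V times the modal terms).
x_1(0.8) = 4·(-6)·e^{-5·0.8} + (-1)·(-21)·e^{-3·0.8} = (-24)·0.018316 + 21·0.090718 = 1.4655.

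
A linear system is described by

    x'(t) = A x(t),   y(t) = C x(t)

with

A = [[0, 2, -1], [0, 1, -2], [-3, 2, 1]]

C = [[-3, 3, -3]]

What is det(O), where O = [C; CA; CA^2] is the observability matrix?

-675

CA = [[9, -9, -6]]
CA^2 = [[18, -3, 3]]
Observability matrix O = [C; CA; CA^2] = [[-3, 3, -3], [9, -9, -6], [18, -3, 3]]
Expanding along the first row, det(O) = (-3)·((-9)·3 - (-6)·(-3)) - 3·(9·3 - (-6)·18) + (-3)·(9·(-3) - (-9)·18) = (-3)·(-45) - 3·135 + (-3)·135 = -675
Since det(O) ≠ 0, rank(O) = 3 and the system is completely observable.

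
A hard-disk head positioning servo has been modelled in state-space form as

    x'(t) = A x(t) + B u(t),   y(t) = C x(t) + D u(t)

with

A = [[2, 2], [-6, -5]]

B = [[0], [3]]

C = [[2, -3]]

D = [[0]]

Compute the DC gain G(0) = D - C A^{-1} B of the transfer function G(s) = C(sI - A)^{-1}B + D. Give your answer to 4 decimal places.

G(0) = C(-A)^{-1}B + D = -C A^{-1} B + D.
det A = 2, so A^{-1} = (1/2)·adj(A) = [[-5/2, -1], [3, 1]]
A^{-1} B = [-3, 3]^T
C A^{-1} B = -15
G(0) = D - C A^{-1} B = 0 - (-15) = 15

15.0000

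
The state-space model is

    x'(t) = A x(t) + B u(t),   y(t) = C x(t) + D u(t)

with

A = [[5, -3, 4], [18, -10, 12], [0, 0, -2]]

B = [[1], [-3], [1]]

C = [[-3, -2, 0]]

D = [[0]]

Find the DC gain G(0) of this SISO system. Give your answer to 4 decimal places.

-35.2500

G(0) = C(-A)^{-1}B + D = -C A^{-1} B + D.
det A = -8, so A^{-1} = (1/-8)·adj(A) = [[-5/2, 3/4, -1/2], [-9/2, 5/4, -3/2], [0, 0, -1/2]]
A^{-1} B = [-21/4, -39/4, -1/2]^T
C A^{-1} B = 141/4
G(0) = D - C A^{-1} B = 0 - (141/4) = -141/4 ≈ -35.2500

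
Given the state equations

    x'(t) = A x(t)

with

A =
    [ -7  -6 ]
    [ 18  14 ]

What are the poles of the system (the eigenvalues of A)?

2, 5

det(sI - A) = s^2 - (tr A)s + det A, with tr A = (-7) + 14 = 7 and det A = (-7)·14 - (-6)·18 = -98 - (-108) = 10.
So p(s) = det(sI - A) = s^2 - 7s + 10.
Factor s^2 - 7s + 10: two numbers with sum 7 and product 10 are 5 and 2, so s^2 - 7s + 10 = (s - 5)(s - 2).
Hence p(s) = (s - 5) (s - 2), with roots 2, 5.
At least one eigenvalue has non-negative real part, so the system is not asymptotically stable.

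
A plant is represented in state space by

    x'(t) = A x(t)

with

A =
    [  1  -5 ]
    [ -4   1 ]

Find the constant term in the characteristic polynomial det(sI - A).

For a 2×2 matrix, det(sI - A) = s^2 - (tr A)s + det A.
tr A = 2, det A = -19.
So p(s) = s^2 - 2s - 19.
The constant term is -19.

-19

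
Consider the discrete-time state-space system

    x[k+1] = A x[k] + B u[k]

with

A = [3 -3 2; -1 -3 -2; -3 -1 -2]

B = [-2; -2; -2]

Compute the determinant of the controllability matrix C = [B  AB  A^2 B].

-1024

AB = [[-4], [12], [12]]
A^2B = [[-24], [-56], [-24]]
Controllability matrix C = [B  AB  A^2B] = [[-2, -4, -24], [-2, 12, -56], [-2, 12, -24]]
Expanding along the first row, det(C) = (-2)·(12·(-24) - (-56)·12) - (-4)·((-2)·(-24) - (-56)·(-2)) + (-24)·((-2)·12 - 12·(-2)) = (-2)·384 - (-4)·(-64) + (-24)·0 = -1024
Since det(C) ≠ 0, rank(C) = 3 and the system is completely controllable.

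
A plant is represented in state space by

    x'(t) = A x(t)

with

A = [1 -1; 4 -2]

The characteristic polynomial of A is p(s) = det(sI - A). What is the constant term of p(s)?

2

For a 2×2 matrix, det(sI - A) = s^2 - (tr A)s + det A.
tr A = -1, det A = 2.
So p(s) = s^2 + s + 2.
The constant term is 2.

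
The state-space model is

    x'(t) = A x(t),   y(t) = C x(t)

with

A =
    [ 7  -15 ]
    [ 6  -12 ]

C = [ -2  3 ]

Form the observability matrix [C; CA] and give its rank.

1

CA = [[4, -6]]
Observability matrix O = [C; CA] = [[-2, 3], [4, -6]]
Every row of O is a scalar multiple of row 1 = [-2, 3] (multipliers 1, -2), so the rows span a one-dimensional space.
O ≠ 0, hence rank(O) = 1.
rank(O) = 1 < n = 2, so the pair (A, C) is not completely observable.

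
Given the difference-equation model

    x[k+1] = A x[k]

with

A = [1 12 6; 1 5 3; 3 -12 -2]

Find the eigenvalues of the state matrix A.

-1, 1, 4

det(zI - A) = z^3 - (tr A)z^2 + (M11 + M22 + M33)z - det A, where Mii is the 2×2 principal minor of A obtained by deleting row i and column i.
tr A = 1 + 5 + (-2) = 4; M11 = 5·(-2) - 3·(-12) = -10 - (-36) = 26; M22 = 1·(-2) - 6·3 = -2 - 18 = -20; M33 = 1·5 - 12·1 = 5 - 12 = -7; sum of minors = -1.
det A = 1·(5·(-2) - 3·(-12)) - 12·(1·(-2) - 3·3) + 6·(1·(-12) - 5·3) = 1·26 - 12·(-11) + 6·(-27) = -4.
So p(z) = det(zI - A) = z^3 - 4z^2 - z + 4.
Rational-root test: any integer root divides 4. Testing small divisors, z = -1 works: p(-1) = -1 + (-4) + 1 + 4 = 0, so (z + 1) is a factor.
Dividing, p(z) = (z + 1)(z^2 - 5z + 4).
Factor z^2 - 5z + 4: two numbers with sum 5 and product 4 are 4 and 1, so z^2 - 5z + 4 = (z - 4)(z - 1).
Hence p(z) = (z - 4) (z - 1) (z + 1), with roots -1, 1, 4.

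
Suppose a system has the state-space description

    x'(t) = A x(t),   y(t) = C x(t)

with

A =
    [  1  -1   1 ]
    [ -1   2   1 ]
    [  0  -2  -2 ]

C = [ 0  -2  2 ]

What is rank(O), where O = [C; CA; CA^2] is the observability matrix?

3

CA = [[2, -8, -6]]
CA^2 = [[10, -6, 6]]
Observability matrix O = [C; CA; CA^2] = [[0, -2, 2], [2, -8, -6], [10, -6, 6]]
det(O) = 0·((-8)·6 - (-6)·(-6)) - (-2)·(2·6 - (-6)·10) + 2·(2·(-6) - (-8)·10) = 0·(-84) - (-2)·72 + 2·68 = 280 ≠ 0, so rank(O) = 3.
rank(O) = 3 = n, so the pair (A, C) is completely observable.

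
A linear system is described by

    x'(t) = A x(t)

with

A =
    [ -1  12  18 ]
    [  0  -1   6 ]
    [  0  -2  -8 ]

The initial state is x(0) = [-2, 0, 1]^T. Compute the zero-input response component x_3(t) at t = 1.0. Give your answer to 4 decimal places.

det(sI - A) = s^3 - (tr A)s^2 + (M11 + M22 + M33)s - det A, where Mii is the 2×2 principal minor of A obtained by deleting row i and column i.
tr A = (-1) + (-1) + (-8) = -10; M11 = (-1)·(-8) - 6·(-2) = 8 - (-12) = 20; M22 = (-1)·(-8) - 18·0 = 8 - 0 = 8; M33 = (-1)·(-1) - 12·0 = 1 - 0 = 1; sum of minors = 29.
det A = (-1)·((-1)·(-8) - 6·(-2)) - 12·(0·(-8) - 6·0) + 18·(0·(-2) - (-1)·0) = (-1)·20 - 12·0 + 18·0 = -20.
So p(s) = det(sI - A) = s^3 + 10s^2 + 29s + 20.
Rational-root test: any integer root divides 20. Testing small divisors, s = -1 works: p(-1) = -1 + 10 + (-29) + 20 = 0, so (s + 1) is a factor.
Dividing, p(s) = (s + 1)(s^2 + 9s + 20).
Factor s^2 + 9s + 20: two numbers with sum -9 and product 20 are -4 and -5, so s^2 + 9s + 20 = (s + 4)(s + 5).
Hence p(s) = (s + 1) (s + 4) (s + 5), with roots -5, -4, -1.
The eigenvalues -5, -4, -1 are distinct and real, so A is diagonalisable and x(t) = e^{At} x(0) = V diag(e^{λ_i t}) V^{-1} x(0), where the columns of V are the eigenvectors.
λ = -5: A - (-5)I = [[4, 12, 18], [0, 4, 6], [0, -2, -3]]. v must be orthogonal to every row; (row 1) × (row 2) = [0, -24, 16], so take v_1 = [0, 3, -2]^T.
λ = -4: A - (-4)I = [[3, 12, 18], [0, 3, 6], [0, -2, -4]]. v must be orthogonal to every row; (row 1) × (row 2) = [18, -18, 9], so take v_2 = [2, -2, 1]^T.
λ = -1: A - (-1)I = [[0, 12, 18], [0, 0, 6], [0, -2, -7]]. v must be orthogonal to every row; (row 1) × (row 2) = [72, 0, 0], so take v_3 = [1, 0, 0]^T.
V = [v_1 v_2 v_3] = [[0, 2, 1], [3, -2, 0], [-2, 1, 0]] has det V = -1, so V^{-1} = adj(V)/det V = [[0, -1, -2], [0, -2, -3], [1, 4, 6]].
Modal coordinates z(0) = V^{-1} x(0): 0·(-2) + (-1)·0 + (-2)·1 = -2; 0·(-2) + (-2)·0 + (-3)·1 = -3; 1·(-2) + 4·0 + 6·1 = 4; so z(0) = [-2, -3, 4]^T.
x_3(t) = Σ_i (v_i)_3 · z_i(0) · e^{λ_i t} (row 3 of V times the modal terms).
x_3(1.0) = (-2)·(-2)·e^{-5·1.0} + 1·(-3)·e^{-4·1.0} + 0·4·e^{-1·1.0} = 4·0.006738 + (-3)·0.018316 + 0·0.367879 = -0.0280.

-0.0280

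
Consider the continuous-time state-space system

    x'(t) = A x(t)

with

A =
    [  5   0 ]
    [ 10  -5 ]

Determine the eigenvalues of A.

det(sI - A) = s^2 - (tr A)s + det A, with tr A = 5 + (-5) = 0 and det A = 5·(-5) - 0·10 = -25 - 0 = -25.
So p(s) = det(sI - A) = s^2 - 25.
Factor s^2 - 25: two numbers with sum 0 and product -25 are 5 and -5, so s^2 - 25 = (s - 5)(s + 5).
Hence p(s) = (s - 5) (s + 5), with roots -5, 5.
At least one eigenvalue has non-negative real part, so the system is not asymptotically stable.

-5, 5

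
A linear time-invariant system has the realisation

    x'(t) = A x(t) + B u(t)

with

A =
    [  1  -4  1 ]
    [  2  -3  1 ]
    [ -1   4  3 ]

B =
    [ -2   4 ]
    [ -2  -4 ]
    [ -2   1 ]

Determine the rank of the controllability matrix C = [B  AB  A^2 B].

AB = [[4, 21], [0, 21], [-12, -17]]
A^2B = [[-8, -80], [-4, -38], [-40, 12]]
Controllability matrix C = [B  AB  A^2B] = [[-2, 4, 4, 21, -8, -80], [-2, -4, 0, 21, -4, -38], [-2, 1, -12, -17, -40, 12]]
Take the 3×3 submatrix of C formed by columns 1, 2, 3: [[-2, 4, 4], [-2, -4, 0], [-2, 1, -12]]. Its determinant is (-2)·((-4)·(-12) - 0·1) - 4·((-2)·(-12) - 0·(-2)) + 4·((-2)·1 - (-4)·(-2)) = (-2)·48 - 4·24 + 4·(-10) = -232 ≠ 0.
So rank(C) ≥ 3; since C has 3 rows, rank(C) = 3.
rank(C) = 3 = n, so the pair (A, B) is completely controllable.

3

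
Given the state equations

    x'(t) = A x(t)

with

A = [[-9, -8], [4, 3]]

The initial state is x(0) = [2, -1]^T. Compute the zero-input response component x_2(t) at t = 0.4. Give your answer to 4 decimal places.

-0.1353

det(sI - A) = s^2 - (tr A)s + det A, with tr A = (-9) + 3 = -6 and det A = (-9)·3 - (-8)·4 = -27 - (-32) = 5.
So p(s) = det(sI - A) = s^2 + 6s + 5.
Factor s^2 + 6s + 5: two numbers with sum -6 and product 5 are -1 and -5, so s^2 + 6s + 5 = (s + 1)(s + 5).
Hence p(s) = (s + 1) (s + 5), with roots -5, -1.
The eigenvalues -5, -1 are distinct and real, so A is diagonalisable and x(t) = e^{At} x(0) = V diag(e^{λ_i t}) V^{-1} x(0), where the columns of V are the eigenvectors.
λ = -5: A - (-5)I = [[-4, -8], [4, 8]]. Row 1 gives (-4)·v1 + (-8)·v2 = 0, so take v_1 = [2, -1]^T.
λ = -1: A - (-1)I = [[-8, -8], [4, 4]]. Row 1 gives (-8)·v1 + (-8)·v2 = 0, so take v_2 = [1, -1]^T.
V = [v_1 v_2] = [[2, 1], [-1, -1]] has det V = -1, so V^{-1} = adj(V)/det V = [[1, 1], [-1, -2]].
Modal coordinates z(0) = V^{-1} x(0): 1·2 + 1·(-1) = 1; (-1)·2 + (-2)·(-1) = 0; so z(0) = [1, 0]^T.
x_2(t) = Σ_i (v_i)_2 · z_i(0) · e^{λ_i t} (row 2 of V times the modal terms).
x_2(0.4) = (-1)·1·e^{-5·0.4} + (-1)·0·e^{-1·0.4} = (-1)·0.135335 + 0·0.670320 = -0.1353.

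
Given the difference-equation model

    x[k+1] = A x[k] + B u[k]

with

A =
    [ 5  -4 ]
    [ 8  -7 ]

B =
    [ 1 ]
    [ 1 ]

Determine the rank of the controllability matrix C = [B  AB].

1

AB = [[1], [1]]
Controllability matrix C = [B  AB] = [[1, 1], [1, 1]]
Every column of C is a scalar multiple of column 1 = [1, 1] (multipliers 1, 1), so the columns span a one-dimensional space.
C ≠ 0, hence rank(C) = 1.
rank(C) = 1 < n = 2, so the pair (A, B) is not completely controllable.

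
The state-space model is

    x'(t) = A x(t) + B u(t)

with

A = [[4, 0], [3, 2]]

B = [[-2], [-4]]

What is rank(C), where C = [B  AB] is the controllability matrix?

2

AB = [[-8], [-14]]
Controllability matrix C = [B  AB] = [[-2, -8], [-4, -14]]
det(C) = (-2)·(-14) - (-8)·(-4) = 28 - 32 = -4 ≠ 0, so rank(C) = 2.
rank(C) = 2 = n, so the pair (A, B) is completely controllable.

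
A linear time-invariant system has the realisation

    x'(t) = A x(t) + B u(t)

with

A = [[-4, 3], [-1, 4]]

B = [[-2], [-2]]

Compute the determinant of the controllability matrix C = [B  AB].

16

AB = [[2], [-6]]
Controllability matrix C = [B  AB] = [[-2, 2], [-2, -6]]
det(C) = (-2)·(-6) - 2·(-2) = 12 - (-4) = 16
Since det(C) ≠ 0, rank(C) = 2 and the system is completely controllable.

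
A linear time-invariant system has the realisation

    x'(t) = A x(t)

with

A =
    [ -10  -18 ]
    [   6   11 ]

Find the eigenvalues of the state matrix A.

-1, 2

det(sI - A) = s^2 - (tr A)s + det A, with tr A = (-10) + 11 = 1 and det A = (-10)·11 - (-18)·6 = -110 - (-108) = -2.
So p(s) = det(sI - A) = s^2 - s - 2.
Factor s^2 - s - 2: two numbers with sum 1 and product -2 are 2 and -1, so s^2 - s - 2 = (s - 2)(s + 1).
Hence p(s) = (s - 2) (s + 1), with roots -1, 2.
At least one eigenvalue has non-negative real part, so the system is not asymptotically stable.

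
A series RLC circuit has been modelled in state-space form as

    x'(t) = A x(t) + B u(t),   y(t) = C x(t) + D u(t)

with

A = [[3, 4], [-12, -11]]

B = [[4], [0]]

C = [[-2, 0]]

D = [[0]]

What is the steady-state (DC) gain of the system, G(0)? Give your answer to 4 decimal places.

-5.8667

G(0) = C(-A)^{-1}B + D = -C A^{-1} B + D.
det A = 15, so A^{-1} = (1/15)·adj(A) = [[-11/15, -4/15], [4/5, 1/5]]
A^{-1} B = [-44/15, 16/5]^T
C A^{-1} B = 88/15
G(0) = D - C A^{-1} B = 0 - (88/15) = -88/15 ≈ -5.8667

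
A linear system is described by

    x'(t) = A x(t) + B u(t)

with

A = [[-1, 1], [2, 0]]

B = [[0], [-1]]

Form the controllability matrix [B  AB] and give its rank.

2

AB = [[-1], [0]]
Controllability matrix C = [B  AB] = [[0, -1], [-1, 0]]
det(C) = 0·0 - (-1)·(-1) = 0 - 1 = -1 ≠ 0, so rank(C) = 2.
rank(C) = 2 = n, so the pair (A, B) is completely controllable.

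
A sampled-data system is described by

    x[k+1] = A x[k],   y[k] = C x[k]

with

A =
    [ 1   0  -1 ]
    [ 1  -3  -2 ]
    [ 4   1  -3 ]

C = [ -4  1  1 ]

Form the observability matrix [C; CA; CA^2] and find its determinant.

22

CA = [[1, -2, -1]]
CA^2 = [[-5, 5, 6]]
Observability matrix O = [C; CA; CA^2] = [[-4, 1, 1], [1, -2, -1], [-5, 5, 6]]
Expanding along the first row, det(O) = (-4)·((-2)·6 - (-1)·5) - 1·(1·6 - (-1)·(-5)) + 1·(1·5 - (-2)·(-5)) = (-4)·(-7) - 1·1 + 1·(-5) = 22
Since det(O) ≠ 0, rank(O) = 3 and the system is completely observable.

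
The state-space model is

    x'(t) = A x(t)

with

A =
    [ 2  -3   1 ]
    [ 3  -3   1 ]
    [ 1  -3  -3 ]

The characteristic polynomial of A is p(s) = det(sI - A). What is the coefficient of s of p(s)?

Expand det(sI - A) for the 3×3 matrix.
p(s) = s^3 + 4s^2 + 8s + 12.
(Check: constant term = det(-A) = (-1)^3 det A = 12; coefficient of s^2 = -tr A = 4.)
The coefficient of s is 8.

8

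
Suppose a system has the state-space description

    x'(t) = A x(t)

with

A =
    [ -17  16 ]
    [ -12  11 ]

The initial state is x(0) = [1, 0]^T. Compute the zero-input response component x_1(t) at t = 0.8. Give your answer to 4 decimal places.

det(sI - A) = s^2 - (tr A)s + det A, with tr A = (-17) + 11 = -6 and det A = (-17)·11 - 16·(-12) = -187 - (-192) = 5.
So p(s) = det(sI - A) = s^2 + 6s + 5.
Factor s^2 + 6s + 5: two numbers with sum -6 and product 5 are -1 and -5, so s^2 + 6s + 5 = (s + 1)(s + 5).
Hence p(s) = (s + 1) (s + 5), with roots -5, -1.
The eigenvalues -5, -1 are distinct and real, so A is diagonalisable and x(t) = e^{At} x(0) = V diag(e^{λ_i t}) V^{-1} x(0), where the columns of V are the eigenvectors.
λ = -5: A - (-5)I = [[-12, 16], [-12, 16]]. Row 1 gives (-12)·v1 + 16·v2 = 0, so take v_1 = [-4, -3]^T.
λ = -1: A - (-1)I = [[-16, 16], [-12, 12]]. Row 1 gives (-16)·v1 + 16·v2 = 0, so take v_2 = [1, 1]^T.
V = [v_1 v_2] = [[-4, 1], [-3, 1]] has det V = -1, so V^{-1} = adj(V)/det V = [[-1, 1], [-3, 4]].
Modal coordinates z(0) = V^{-1} x(0): (-1)·1 + 1·0 = -1; (-3)·1 + 4·0 = -3; so z(0) = [-1, -3]^T.
x_1(t) = Σ_i (v_i)_1 · z_i(0) · e^{λ_i t} (row 1 of V times the modal terms).
x_1(0.8) = (-4)·(-1)·e^{-5·0.8} + 1·(-3)·e^{-1·0.8} = 4·0.018316 + (-3)·0.449329 = -1.2747.

-1.2747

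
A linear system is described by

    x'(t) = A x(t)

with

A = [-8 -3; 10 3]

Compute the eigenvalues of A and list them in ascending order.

det(sI - A) = s^2 - (tr A)s + det A, with tr A = (-8) + 3 = -5 and det A = (-8)·3 - (-3)·10 = -24 - (-30) = 6.
So p(s) = det(sI - A) = s^2 + 5s + 6.
Factor s^2 + 5s + 6: two numbers with sum -5 and product 6 are -2 and -3, so s^2 + 5s + 6 = (s + 2)(s + 3).
Hence p(s) = (s + 2) (s + 3), with roots -3, -2.
All eigenvalues have negative real part, so the system is asymptotically stable.

-3, -2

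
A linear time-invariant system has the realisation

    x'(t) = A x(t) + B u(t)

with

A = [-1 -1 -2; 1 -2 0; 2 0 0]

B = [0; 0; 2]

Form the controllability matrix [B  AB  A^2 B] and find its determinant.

32

AB = [[-4], [0], [0]]
A^2B = [[4], [-4], [-8]]
Controllability matrix C = [B  AB  A^2B] = [[0, -4, 4], [0, 0, -4], [2, 0, -8]]
Expanding along the first row, det(C) = 0·(0·(-8) - (-4)·0) - (-4)·(0·(-8) - (-4)·2) + 4·(0·0 - 0·2) = 0·0 - (-4)·8 + 4·0 = 32
Since det(C) ≠ 0, rank(C) = 3 and the system is completely controllable.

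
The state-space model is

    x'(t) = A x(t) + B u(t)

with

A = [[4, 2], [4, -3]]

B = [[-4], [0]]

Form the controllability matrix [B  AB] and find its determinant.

AB = [[-16], [-16]]
Controllability matrix C = [B  AB] = [[-4, -16], [0, -16]]
det(C) = (-4)·(-16) - (-16)·0 = 64 - 0 = 64
Since det(C) ≠ 0, rank(C) = 2 and the system is completely controllable.

64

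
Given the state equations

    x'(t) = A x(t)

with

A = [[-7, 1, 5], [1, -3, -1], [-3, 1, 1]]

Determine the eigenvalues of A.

-4, -3, -2

det(sI - A) = s^3 - (tr A)s^2 + (M11 + M22 + M33)s - det A, where Mii is the 2×2 principal minor of A obtained by deleting row i and column i.
tr A = (-7) + (-3) + 1 = -9; M11 = (-3)·1 - (-1)·1 = -3 - (-1) = -2; M22 = (-7)·1 - 5·(-3) = -7 - (-15) = 8; M33 = (-7)·(-3) - 1·1 = 21 - 1 = 20; sum of minors = 26.
det A = (-7)·((-3)·1 - (-1)·1) - 1·(1·1 - (-1)·(-3)) + 5·(1·1 - (-3)·(-3)) = (-7)·(-2) - 1·(-2) + 5·(-8) = -24.
So p(s) = det(sI - A) = s^3 + 9s^2 + 26s + 24.
Rational-root test: any integer root divides 24. Testing small divisors, s = -2 works: p(-2) = -8 + 36 + (-52) + 24 = 0, so (s + 2) is a factor.
Dividing, p(s) = (s + 2)(s^2 + 7s + 12).
Factor s^2 + 7s + 12: two numbers with sum -7 and product 12 are -3 and -4, so s^2 + 7s + 12 = (s + 3)(s + 4).
Hence p(s) = (s + 2) (s + 3) (s + 4), with roots -4, -3, -2.
All eigenvalues have negative real part, so the system is asymptotically stable.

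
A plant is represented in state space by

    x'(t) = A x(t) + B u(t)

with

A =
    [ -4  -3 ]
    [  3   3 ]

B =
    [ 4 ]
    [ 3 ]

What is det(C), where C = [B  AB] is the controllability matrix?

159

AB = [[-25], [21]]
Controllability matrix C = [B  AB] = [[4, -25], [3, 21]]
det(C) = 4·21 - (-25)·3 = 84 - (-75) = 159
Since det(C) ≠ 0, rank(C) = 2 and the system is completely controllable.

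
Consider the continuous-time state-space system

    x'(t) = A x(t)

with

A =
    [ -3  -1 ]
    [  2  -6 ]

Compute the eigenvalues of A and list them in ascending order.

det(sI - A) = s^2 - (tr A)s + det A, with tr A = (-3) + (-6) = -9 and det A = (-3)·(-6) - (-1)·2 = 18 - (-2) = 20.
So p(s) = det(sI - A) = s^2 + 9s + 20.
Factor s^2 + 9s + 20: two numbers with sum -9 and product 20 are -4 and -5, so s^2 + 9s + 20 = (s + 4)(s + 5).
Hence p(s) = (s + 4) (s + 5), with roots -5, -4.
All eigenvalues have negative real part, so the system is asymptotically stable.

-5, -4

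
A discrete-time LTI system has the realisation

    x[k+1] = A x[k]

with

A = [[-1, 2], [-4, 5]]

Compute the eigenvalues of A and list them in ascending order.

1, 3

det(zI - A) = z^2 - (tr A)z + det A, with tr A = (-1) + 5 = 4 and det A = (-1)·5 - 2·(-4) = -5 - (-8) = 3.
So p(z) = det(zI - A) = z^2 - 4z + 3.
Factor z^2 - 4z + 3: two numbers with sum 4 and product 3 are 3 and 1, so z^2 - 4z + 3 = (z - 3)(z - 1).
Hence p(z) = (z - 3) (z - 1), with roots 1, 3.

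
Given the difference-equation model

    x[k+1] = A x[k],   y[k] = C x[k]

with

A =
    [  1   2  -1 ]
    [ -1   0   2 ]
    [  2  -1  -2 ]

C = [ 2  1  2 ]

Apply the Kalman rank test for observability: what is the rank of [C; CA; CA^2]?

3

CA = [[5, 2, -4]]
CA^2 = [[-5, 14, 7]]
Observability matrix O = [C; CA; CA^2] = [[2, 1, 2], [5, 2, -4], [-5, 14, 7]]
det(O) = 2·(2·7 - (-4)·14) - 1·(5·7 - (-4)·(-5)) + 2·(5·14 - 2·(-5)) = 2·70 - 1·15 + 2·80 = 285 ≠ 0, so rank(O) = 3.
rank(O) = 3 = n, so the pair (A, C) is completely observable.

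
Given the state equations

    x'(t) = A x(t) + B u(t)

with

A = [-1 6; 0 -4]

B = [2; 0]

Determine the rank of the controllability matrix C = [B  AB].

AB = [[-2], [0]]
Controllability matrix C = [B  AB] = [[2, -2], [0, 0]]
Every column of C is a scalar multiple of column 1 = [2, 0] (multipliers 1, -1), so the columns span a one-dimensional space.
C ≠ 0, hence rank(C) = 1.
rank(C) = 1 < n = 2, so the pair (A, B) is not completely controllable.

1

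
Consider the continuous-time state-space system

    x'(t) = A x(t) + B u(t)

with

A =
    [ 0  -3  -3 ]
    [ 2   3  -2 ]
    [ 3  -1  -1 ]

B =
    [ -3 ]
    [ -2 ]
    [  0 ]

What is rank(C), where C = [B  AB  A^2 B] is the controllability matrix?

3

AB = [[6], [-12], [-7]]
A^2B = [[57], [-10], [37]]
Controllability matrix C = [B  AB  A^2B] = [[-3, 6, 57], [-2, -12, -10], [0, -7, 37]]
det(C) = (-3)·((-12)·37 - (-10)·(-7)) - 6·((-2)·37 - (-10)·0) + 57·((-2)·(-7) - (-12)·0) = (-3)·(-514) - 6·(-74) + 57·14 = 2784 ≠ 0, so rank(C) = 3.
rank(C) = 3 = n, so the pair (A, B) is completely controllable.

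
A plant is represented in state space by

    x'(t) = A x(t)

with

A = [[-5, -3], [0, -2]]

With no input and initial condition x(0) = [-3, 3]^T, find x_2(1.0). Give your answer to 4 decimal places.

0.4060

det(sI - A) = s^2 - (tr A)s + det A, with tr A = (-5) + (-2) = -7 and det A = (-5)·(-2) - (-3)·0 = 10 - 0 = 10.
So p(s) = det(sI - A) = s^2 + 7s + 10.
Factor s^2 + 7s + 10: two numbers with sum -7 and product 10 are -2 and -5, so s^2 + 7s + 10 = (s + 2)(s + 5).
Hence p(s) = (s + 2) (s + 5), with roots -5, -2.
The eigenvalues -5, -2 are distinct and real, so A is diagonalisable and x(t) = e^{At} x(0) = V diag(e^{λ_i t}) V^{-1} x(0), where the columns of V are the eigenvectors.
λ = -5: A - (-5)I = [[0, -3], [0, 3]]. Row 1 gives 0·v1 + (-3)·v2 = 0, so take v_1 = [1, 0]^T.
λ = -2: A - (-2)I = [[-3, -3], [0, 0]]. Row 1 gives (-3)·v1 + (-3)·v2 = 0, so take v_2 = [1, -1]^T.
V = [v_1 v_2] = [[1, 1], [0, -1]] has det V = -1, so V^{-1} = adj(V)/det V = [[1, 1], [0, -1]].
Modal coordinates z(0) = V^{-1} x(0): 1·(-3) + 1·3 = 0; 0·(-3) + (-1)·3 = -3; so z(0) = [0, -3]^T.
x_2(t) = Σ_i (v_i)_2 · z_i(0) · e^{λ_i t} (row 2 of V times the modal terms).
x_2(1.0) = 0·0·e^{-5·1.0} + (-1)·(-3)·e^{-2·1.0} = 0·0.006738 + 3·0.135335 = 0.4060.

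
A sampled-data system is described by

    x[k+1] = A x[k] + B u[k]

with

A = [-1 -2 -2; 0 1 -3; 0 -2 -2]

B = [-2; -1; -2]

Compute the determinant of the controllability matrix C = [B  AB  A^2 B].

AB = [[8], [5], [6]]
A^2B = [[-30], [-13], [-22]]
Controllability matrix C = [B  AB  A^2B] = [[-2, 8, -30], [-1, 5, -13], [-2, 6, -22]]
Expanding along the first row, det(C) = (-2)·(5·(-22) - (-13)·6) - 8·((-1)·(-22) - (-13)·(-2)) + (-30)·((-1)·6 - 5·(-2)) = (-2)·(-32) - 8·(-4) + (-30)·4 = -24
Since det(C) ≠ 0, rank(C) = 3 and the system is completely controllable.

-24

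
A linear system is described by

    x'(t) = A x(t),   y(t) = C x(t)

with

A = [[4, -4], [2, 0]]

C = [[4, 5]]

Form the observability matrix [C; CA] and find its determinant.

CA = [[26, -16]]
Observability matrix O = [C; CA] = [[4, 5], [26, -16]]
det(O) = 4·(-16) - 5·26 = -64 - 130 = -194
Since det(O) ≠ 0, rank(O) = 2 and the system is completely observable.

-194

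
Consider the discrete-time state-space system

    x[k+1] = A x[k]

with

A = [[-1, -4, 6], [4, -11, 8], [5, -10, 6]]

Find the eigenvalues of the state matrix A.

-4, -3, 1

det(zI - A) = z^3 - (tr A)z^2 + (M11 + M22 + M33)z - det A, where Mii is the 2×2 principal minor of A obtained by deleting row i and column i.
tr A = (-1) + (-11) + 6 = -6; M11 = (-11)·6 - 8·(-10) = -66 - (-80) = 14; M22 = (-1)·6 - 6·5 = -6 - 30 = -36; M33 = (-1)·(-11) - (-4)·4 = 11 - (-16) = 27; sum of minors = 5.
det A = (-1)·((-11)·6 - 8·(-10)) - (-4)·(4·6 - 8·5) + 6·(4·(-10) - (-11)·5) = (-1)·14 - (-4)·(-16) + 6·15 = 12.
So p(z) = det(zI - A) = z^3 + 6z^2 + 5z - 12.
Rational-root test: any integer root divides -12. Testing small divisors, z = 1 works: p(1) = 1 + 6 + 5 + (-12) = 0, so (z - 1) is a factor.
Dividing, p(z) = (z - 1)(z^2 + 7z + 12).
Factor z^2 + 7z + 12: two numbers with sum -7 and product 12 are -3 and -4, so z^2 + 7z + 12 = (z + 3)(z + 4).
Hence p(z) = (z - 1) (z + 3) (z + 4), with roots -4, -3, 1.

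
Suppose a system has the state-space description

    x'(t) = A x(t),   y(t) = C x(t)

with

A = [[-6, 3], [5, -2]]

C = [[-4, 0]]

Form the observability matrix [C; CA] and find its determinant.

CA = [[24, -12]]
Observability matrix O = [C; CA] = [[-4, 0], [24, -12]]
det(O) = (-4)·(-12) - 0·24 = 48 - 0 = 48
Since det(O) ≠ 0, rank(O) = 2 and the system is completely observable.

48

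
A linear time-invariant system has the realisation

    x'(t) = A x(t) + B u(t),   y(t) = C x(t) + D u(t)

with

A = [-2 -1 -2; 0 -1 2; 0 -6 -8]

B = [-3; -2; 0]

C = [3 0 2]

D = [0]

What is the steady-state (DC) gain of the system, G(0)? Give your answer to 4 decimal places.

G(0) = C(-A)^{-1}B + D = -C A^{-1} B + D.
det A = -40, so A^{-1} = (1/-40)·adj(A) = [[-1/2, -1/10, 1/10], [0, -2/5, -1/10], [0, 3/10, -1/20]]
A^{-1} B = [17/10, 4/5, -3/5]^T
C A^{-1} B = 39/10
G(0) = D - C A^{-1} B = 0 - (39/10) = -39/10 ≈ -3.9000

-3.9000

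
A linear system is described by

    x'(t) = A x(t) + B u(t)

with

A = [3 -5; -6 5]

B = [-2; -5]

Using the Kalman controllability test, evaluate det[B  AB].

121

AB = [[19], [-13]]
Controllability matrix C = [B  AB] = [[-2, 19], [-5, -13]]
det(C) = (-2)·(-13) - 19·(-5) = 26 - (-95) = 121
Since det(C) ≠ 0, rank(C) = 2 and the system is completely controllable.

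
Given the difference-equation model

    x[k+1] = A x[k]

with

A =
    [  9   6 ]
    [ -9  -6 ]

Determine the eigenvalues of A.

0, 3

det(zI - A) = z^2 - (tr A)z + det A, with tr A = 9 + (-6) = 3 and det A = 9·(-6) - 6·(-9) = -54 - (-54) = 0.
So p(z) = det(zI - A) = z^2 - 3z.
Factor z^2 - 3z: two numbers with sum 3 and product 0 are 3 and 0, so z^2 - 3z = z(z - 3).
Hence p(z) = z (z - 3), with roots 0, 3.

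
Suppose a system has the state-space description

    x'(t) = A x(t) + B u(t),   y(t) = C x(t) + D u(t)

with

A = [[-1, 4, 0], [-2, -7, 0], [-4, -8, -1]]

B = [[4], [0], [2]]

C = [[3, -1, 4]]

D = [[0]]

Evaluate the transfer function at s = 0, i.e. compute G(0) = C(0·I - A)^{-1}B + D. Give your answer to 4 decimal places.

1.3333

G(0) = C(-A)^{-1}B + D = -C A^{-1} B + D.
det A = -15, so A^{-1} = (1/-15)·adj(A) = [[-7/15, -4/15, 0], [2/15, -1/15, 0], [4/5, 8/5, -1]]
A^{-1} B = [-28/15, 8/15, 6/5]^T
C A^{-1} B = -4/3
G(0) = D - C A^{-1} B = 0 - (-4/3) = 4/3 ≈ 1.3333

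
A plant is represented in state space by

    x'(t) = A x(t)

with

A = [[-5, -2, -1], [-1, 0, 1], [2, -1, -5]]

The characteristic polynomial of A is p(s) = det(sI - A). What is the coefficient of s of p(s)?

26

Expand det(sI - A) for the 3×3 matrix.
p(s) = s^3 + 10s^2 + 26s.
(Check: constant term = det(-A) = (-1)^3 det A = 0; coefficient of s^2 = -tr A = 10.)
The coefficient of s is 26.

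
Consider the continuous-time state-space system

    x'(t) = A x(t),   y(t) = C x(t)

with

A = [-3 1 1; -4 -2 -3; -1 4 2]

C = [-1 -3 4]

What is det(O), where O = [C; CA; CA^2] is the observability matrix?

CA = [[11, 21, 16]]
CA^2 = [[-133, 33, -20]]
Observability matrix O = [C; CA; CA^2] = [[-1, -3, 4], [11, 21, 16], [-133, 33, -20]]
Expanding along the first row, det(O) = (-1)·(21·(-20) - 16·33) - (-3)·(11·(-20) - 16·(-133)) + 4·(11·33 - 21·(-133)) = (-1)·(-948) - (-3)·1908 + 4·3156 = 19296
Since det(O) ≠ 0, rank(O) = 3 and the system is completely observable.

19296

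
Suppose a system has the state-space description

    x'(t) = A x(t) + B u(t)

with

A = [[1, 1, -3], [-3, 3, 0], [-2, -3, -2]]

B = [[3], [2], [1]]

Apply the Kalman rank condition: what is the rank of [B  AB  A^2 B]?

3

AB = [[2], [-3], [-14]]
A^2B = [[41], [-15], [33]]
Controllability matrix C = [B  AB  A^2B] = [[3, 2, 41], [2, -3, -15], [1, -14, 33]]
det(C) = 3·((-3)·33 - (-15)·(-14)) - 2·(2·33 - (-15)·1) + 41·(2·(-14) - (-3)·1) = 3·(-309) - 2·81 + 41·(-25) = -2114 ≠ 0, so rank(C) = 3.
rank(C) = 3 = n, so the pair (A, B) is completely controllable.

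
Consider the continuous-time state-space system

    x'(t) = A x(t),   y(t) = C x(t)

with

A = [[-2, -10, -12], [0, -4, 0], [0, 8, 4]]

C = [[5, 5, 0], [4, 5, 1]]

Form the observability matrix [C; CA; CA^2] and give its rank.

CA = [[-10, -70, -60], [-8, -52, -44]]
CA^2 = [[20, -100, -120], [16, -64, -80]]
Observability matrix O = [C; CA; CA^2] = [[5, 5, 0], [4, 5, 1], [-10, -70, -60], [-8, -52, -44], [20, -100, -120], [16, -64, -80]]
The columns c1, c2, c3 of O are linearly dependent: c1 - c2 + c3 = 0 (check each entry), so rank(O) ≤ 2.
The 2×2 minor from rows 1, 2, columns 1, 2 is 5·5 - 5·4 = 25 - 20 = 5 ≠ 0, so rank(O) = 2.
rank(O) = 2 < n = 3, so the pair (A, C) is not completely observable.

2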